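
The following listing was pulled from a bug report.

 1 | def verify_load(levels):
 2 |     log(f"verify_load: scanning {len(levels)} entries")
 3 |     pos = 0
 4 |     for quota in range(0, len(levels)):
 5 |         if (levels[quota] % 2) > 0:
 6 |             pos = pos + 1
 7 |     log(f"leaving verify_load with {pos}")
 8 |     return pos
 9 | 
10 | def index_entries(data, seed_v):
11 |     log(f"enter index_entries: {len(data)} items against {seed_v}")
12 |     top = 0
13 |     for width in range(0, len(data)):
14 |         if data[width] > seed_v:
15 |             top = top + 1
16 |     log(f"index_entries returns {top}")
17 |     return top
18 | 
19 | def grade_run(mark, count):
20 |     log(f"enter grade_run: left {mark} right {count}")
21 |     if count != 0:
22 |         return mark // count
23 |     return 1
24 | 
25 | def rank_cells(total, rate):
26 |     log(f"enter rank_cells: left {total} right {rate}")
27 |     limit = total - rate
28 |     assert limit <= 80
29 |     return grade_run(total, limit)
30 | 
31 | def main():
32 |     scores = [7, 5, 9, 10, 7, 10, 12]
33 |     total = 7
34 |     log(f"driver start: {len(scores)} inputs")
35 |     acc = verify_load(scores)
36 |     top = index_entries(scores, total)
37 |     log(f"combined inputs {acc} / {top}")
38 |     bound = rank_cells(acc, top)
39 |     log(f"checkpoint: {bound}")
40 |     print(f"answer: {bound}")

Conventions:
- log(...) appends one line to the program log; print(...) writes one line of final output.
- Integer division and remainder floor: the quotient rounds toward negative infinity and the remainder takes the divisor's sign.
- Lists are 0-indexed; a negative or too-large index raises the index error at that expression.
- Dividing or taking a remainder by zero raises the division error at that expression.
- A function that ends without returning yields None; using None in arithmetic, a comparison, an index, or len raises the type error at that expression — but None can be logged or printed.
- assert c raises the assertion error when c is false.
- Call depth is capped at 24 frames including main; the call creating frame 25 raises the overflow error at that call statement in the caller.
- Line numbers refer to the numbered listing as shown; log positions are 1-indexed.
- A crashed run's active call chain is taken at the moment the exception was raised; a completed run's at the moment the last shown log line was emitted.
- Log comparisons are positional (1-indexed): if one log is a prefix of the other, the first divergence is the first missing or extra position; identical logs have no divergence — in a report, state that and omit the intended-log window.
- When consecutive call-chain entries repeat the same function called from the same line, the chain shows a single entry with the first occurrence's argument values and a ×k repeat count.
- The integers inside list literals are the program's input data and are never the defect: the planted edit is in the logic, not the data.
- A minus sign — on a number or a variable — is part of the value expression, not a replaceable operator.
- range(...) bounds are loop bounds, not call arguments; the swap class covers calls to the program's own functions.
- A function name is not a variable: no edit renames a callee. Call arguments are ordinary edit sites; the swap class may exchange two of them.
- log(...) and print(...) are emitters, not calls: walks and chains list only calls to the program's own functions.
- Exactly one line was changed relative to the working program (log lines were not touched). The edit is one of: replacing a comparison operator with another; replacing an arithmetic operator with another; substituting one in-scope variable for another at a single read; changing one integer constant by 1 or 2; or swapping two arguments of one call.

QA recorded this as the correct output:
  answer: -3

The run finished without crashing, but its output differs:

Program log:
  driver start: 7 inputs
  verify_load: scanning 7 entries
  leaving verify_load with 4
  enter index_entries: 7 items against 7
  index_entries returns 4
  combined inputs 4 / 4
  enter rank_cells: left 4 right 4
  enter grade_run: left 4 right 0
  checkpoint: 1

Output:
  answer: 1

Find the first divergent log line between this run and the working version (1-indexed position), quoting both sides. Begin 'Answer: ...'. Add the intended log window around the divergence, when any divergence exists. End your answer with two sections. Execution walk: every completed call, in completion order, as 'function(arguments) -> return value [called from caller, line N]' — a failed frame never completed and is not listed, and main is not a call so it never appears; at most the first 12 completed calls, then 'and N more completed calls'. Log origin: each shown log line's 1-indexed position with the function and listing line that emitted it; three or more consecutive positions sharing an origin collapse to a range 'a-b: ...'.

Answer: position 3; shown 'leaving verify_load with 4' vs intended 'leaving verify_load with 3'.
Intended log window:
  1: driver start: 7 inputs
  2: verify_load: scanning 7 entries
  3: leaving verify_load with 3
  4: enter index_entries: 7 items against 7
Execution walk:
  verify_load([7, 5, 9, 10, 7, 10, 12]) -> 4  [called from main, line 35]
  index_entries([7, 5, 9, 10, 7, 10, 12], 7) -> 4  [called from main, line 36]
  grade_run(4, 0) -> 1  [called from rank_cells, line 29]
  rank_cells(4, 4) -> 1  [called from main, line 38]
Log origins:
  1 — main, line 34
  2 — verify_load, line 2
  3 — verify_load, line 7
  4 — index_entries, line 11
  5 — index_entries, line 16
  6 — main, line 37
  7 — rank_cells, line 26
  8 — grade_run, line 20
  9 — main, line 39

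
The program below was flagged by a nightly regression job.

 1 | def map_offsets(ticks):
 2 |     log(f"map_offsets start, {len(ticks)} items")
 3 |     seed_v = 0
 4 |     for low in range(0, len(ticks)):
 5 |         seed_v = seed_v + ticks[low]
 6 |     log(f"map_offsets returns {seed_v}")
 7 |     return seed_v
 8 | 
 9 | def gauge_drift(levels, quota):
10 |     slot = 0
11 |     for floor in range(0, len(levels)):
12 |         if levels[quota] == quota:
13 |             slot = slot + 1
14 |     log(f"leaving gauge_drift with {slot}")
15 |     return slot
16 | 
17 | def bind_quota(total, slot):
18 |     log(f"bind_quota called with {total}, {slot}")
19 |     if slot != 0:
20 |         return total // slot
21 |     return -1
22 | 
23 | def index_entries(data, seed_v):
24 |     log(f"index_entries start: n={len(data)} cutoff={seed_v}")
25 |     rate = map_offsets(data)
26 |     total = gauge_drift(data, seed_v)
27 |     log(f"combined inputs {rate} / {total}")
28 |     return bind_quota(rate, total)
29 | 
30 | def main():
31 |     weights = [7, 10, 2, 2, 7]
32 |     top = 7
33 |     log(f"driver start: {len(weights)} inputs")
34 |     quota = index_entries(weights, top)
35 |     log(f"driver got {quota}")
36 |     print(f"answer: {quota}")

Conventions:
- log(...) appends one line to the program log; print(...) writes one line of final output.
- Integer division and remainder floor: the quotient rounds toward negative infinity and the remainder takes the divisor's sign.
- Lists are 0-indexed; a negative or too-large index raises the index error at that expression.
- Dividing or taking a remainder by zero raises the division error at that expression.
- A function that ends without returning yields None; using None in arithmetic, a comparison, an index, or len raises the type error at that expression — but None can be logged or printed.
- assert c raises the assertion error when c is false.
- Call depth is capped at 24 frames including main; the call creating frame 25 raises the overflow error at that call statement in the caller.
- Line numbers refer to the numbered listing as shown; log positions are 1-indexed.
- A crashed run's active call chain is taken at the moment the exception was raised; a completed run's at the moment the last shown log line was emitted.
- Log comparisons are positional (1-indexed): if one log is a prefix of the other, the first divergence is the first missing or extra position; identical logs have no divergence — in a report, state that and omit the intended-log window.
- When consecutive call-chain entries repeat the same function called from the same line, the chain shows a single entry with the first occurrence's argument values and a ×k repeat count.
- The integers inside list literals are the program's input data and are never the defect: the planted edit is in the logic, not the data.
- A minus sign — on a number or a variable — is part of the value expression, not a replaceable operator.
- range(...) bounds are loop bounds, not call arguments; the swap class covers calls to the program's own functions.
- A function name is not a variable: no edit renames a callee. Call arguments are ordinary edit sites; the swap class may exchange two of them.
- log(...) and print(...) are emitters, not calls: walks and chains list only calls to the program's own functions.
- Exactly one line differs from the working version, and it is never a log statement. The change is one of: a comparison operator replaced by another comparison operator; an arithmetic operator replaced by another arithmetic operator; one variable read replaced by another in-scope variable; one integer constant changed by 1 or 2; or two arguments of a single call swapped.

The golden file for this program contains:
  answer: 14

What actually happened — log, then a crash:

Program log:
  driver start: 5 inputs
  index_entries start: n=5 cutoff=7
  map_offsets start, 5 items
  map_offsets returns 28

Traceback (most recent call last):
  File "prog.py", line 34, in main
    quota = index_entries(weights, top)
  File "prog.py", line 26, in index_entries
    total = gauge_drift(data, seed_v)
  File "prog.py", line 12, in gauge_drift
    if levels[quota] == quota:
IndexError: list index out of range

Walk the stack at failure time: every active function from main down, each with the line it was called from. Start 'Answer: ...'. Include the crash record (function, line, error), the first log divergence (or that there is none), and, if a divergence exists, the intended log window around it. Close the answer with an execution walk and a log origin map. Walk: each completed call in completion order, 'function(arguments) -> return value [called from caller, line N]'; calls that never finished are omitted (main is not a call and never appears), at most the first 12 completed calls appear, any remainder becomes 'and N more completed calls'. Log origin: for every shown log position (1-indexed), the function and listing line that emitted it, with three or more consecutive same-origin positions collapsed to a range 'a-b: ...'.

Answer: main -> index_entries (called at line 34) -> gauge_drift (called at line 26).
Key fact: The log ends early — 4 lines, where the working version next logs 'leaving gauge_drift with 2'.
Crash: gauge_drift, line 12, IndexError.
First divergence: position 5; the shown log stops at 4 lines while the working version next logs 'leaving gauge_drift with 2'.
Intended log window:
  3: map_offsets start, 5 items
  4: map_offsets returns 28
  5: leaving gauge_drift with 2
  6: combined inputs 28 / 2
Execution walk:
  map_offsets([7, 10, 2, 2, 7]) -> 28  [called from index_entries, line 25]
Log origin:
  1: emitted by main (line 33)
  2: emitted by index_entries (line 24)
  3: emitted by map_offsets (line 2)
  4: emitted by map_offsets (line 6)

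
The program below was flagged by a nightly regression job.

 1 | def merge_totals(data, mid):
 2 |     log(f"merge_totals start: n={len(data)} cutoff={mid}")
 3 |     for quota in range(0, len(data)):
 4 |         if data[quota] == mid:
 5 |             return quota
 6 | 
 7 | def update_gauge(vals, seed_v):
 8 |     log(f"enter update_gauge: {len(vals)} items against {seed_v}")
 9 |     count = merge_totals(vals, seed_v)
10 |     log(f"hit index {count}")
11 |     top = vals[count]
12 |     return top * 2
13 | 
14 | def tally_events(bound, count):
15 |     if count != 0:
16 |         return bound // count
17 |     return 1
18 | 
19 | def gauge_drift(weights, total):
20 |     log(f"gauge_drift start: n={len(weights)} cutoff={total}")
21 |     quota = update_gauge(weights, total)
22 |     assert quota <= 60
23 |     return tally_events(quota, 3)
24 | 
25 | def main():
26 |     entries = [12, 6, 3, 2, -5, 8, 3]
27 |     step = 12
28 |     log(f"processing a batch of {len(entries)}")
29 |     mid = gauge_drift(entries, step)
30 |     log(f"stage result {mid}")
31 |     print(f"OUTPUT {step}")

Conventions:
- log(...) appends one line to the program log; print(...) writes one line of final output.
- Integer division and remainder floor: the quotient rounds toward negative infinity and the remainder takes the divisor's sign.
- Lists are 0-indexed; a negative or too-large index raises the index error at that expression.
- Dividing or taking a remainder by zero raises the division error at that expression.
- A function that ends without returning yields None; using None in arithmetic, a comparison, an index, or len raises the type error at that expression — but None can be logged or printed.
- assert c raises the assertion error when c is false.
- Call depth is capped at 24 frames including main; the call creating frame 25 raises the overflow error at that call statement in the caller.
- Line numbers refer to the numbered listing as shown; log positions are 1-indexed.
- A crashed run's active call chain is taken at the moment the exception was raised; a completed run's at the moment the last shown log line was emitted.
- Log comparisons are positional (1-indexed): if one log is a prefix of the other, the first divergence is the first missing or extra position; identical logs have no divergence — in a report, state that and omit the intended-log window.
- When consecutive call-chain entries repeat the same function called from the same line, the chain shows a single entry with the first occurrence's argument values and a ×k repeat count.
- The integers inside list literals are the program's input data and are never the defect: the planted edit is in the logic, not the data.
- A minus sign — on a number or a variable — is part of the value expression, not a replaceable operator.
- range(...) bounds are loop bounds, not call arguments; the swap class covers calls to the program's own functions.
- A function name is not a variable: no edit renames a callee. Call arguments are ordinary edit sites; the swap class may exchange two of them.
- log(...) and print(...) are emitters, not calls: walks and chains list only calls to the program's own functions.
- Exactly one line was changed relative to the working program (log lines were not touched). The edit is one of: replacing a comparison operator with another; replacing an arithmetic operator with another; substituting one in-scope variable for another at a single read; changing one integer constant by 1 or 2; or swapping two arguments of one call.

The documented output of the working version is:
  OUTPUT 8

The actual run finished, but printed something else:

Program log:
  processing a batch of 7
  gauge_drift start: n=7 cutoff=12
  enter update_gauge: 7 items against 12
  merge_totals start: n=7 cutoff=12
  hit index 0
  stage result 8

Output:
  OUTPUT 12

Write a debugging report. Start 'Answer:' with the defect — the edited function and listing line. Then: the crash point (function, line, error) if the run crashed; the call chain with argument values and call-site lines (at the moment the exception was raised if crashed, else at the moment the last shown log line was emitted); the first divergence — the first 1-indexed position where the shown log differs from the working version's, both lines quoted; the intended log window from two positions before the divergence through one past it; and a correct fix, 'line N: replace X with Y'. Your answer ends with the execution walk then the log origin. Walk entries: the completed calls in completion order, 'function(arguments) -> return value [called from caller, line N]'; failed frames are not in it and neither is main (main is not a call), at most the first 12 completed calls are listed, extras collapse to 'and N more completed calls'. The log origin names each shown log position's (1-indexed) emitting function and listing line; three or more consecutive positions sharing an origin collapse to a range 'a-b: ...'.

Answer: the defect is in main at line 31.
Key fact: Log streams are identical — the defect surfaces only in the printed output.
Call chain: main.
First divergence: none (the log streams are identical).
Execution walk:
  merge_totals([12, 6, 3, 2, -5, 8, 3], 12) -> 0  [called from update_gauge, line 9]
  update_gauge([12, 6, 3, 2, -5, 8, 3], 12) -> 24  [called from gauge_drift, line 21]
  tally_events(24, 3) -> 8  [called from gauge_drift, line 23]
  gauge_drift([12, 6, 3, 2, -5, 8, 3], 12) -> 8  [called from main, line 29]
Log line origins:
  1: from main, line 28
  2: from gauge_drift, line 20
  3: from update_gauge, line 8
  4: from merge_totals, line 2
  5: from update_gauge, line 10
  6: from main, line 30
A correct fix: line 31: replace `step` with `mid`.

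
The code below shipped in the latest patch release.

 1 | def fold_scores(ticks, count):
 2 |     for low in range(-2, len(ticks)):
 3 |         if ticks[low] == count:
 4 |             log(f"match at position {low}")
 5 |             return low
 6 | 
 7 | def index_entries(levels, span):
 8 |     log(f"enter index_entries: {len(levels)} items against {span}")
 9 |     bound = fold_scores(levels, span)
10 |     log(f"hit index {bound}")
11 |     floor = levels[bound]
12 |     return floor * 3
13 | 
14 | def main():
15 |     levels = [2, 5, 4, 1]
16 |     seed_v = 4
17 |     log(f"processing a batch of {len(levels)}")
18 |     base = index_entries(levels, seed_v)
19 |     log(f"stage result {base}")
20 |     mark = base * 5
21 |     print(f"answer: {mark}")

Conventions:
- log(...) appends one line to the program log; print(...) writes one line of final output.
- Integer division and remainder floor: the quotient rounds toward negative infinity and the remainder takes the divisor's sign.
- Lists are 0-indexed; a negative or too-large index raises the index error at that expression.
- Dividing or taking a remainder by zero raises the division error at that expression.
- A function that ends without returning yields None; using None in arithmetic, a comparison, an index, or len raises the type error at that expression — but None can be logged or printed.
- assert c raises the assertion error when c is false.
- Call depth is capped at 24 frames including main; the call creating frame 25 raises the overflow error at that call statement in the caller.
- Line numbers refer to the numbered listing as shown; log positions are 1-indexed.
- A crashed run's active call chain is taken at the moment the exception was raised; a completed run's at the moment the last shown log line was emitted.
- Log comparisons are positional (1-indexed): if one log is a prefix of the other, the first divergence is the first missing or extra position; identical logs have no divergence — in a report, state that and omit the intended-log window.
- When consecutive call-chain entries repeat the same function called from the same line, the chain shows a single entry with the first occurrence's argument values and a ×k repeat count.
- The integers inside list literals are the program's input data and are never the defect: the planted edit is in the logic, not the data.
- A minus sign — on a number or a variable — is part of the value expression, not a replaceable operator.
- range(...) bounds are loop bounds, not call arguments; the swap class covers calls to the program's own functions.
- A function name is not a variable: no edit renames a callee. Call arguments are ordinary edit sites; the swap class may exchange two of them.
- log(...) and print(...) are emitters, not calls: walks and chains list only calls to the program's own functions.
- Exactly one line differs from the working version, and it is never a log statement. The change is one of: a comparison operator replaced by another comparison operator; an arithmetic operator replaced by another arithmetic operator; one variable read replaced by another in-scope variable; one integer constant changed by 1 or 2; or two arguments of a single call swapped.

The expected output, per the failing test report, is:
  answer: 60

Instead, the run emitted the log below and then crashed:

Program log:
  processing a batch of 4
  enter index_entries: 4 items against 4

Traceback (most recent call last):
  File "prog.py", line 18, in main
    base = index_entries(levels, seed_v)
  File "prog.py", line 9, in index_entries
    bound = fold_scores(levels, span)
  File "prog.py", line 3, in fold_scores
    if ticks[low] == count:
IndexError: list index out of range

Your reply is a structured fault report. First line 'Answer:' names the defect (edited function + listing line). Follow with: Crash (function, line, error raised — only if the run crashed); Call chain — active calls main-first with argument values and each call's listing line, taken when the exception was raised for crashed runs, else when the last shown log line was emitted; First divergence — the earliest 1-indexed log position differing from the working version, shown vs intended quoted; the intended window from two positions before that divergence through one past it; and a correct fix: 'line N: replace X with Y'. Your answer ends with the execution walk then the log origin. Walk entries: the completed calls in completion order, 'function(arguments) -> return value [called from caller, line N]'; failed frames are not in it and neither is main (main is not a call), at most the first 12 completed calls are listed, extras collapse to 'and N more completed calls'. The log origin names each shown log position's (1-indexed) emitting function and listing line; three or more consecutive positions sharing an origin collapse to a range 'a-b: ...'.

Answer: the defect is in fold_scores at line 2.
The tell: The log ends early — 2 lines, where the working version next logs 'match at position 2'.
Crash: fold_scores, line 3, IndexError.
Call chain: main -> index_entries([2, 5, 4, 1], 4) (called at line 18) -> fold_scores([2, 5, 4, 1], 4) (called at line 9).
First divergence: position 3 — after 2 matching lines the faulty run goes silent; intended next line 'match at position 2'.
Intended log window:
  1: processing a batch of 4
  2: enter index_entries: 4 items against 4
  3: match at position 2
  4: hit index 2
Execution walk:
  (no call completed)
Origin of each log line:
  1: logged in main at line 17
  2: logged in index_entries at line 8
A correct fix: line 2: replace `-2` with `0`.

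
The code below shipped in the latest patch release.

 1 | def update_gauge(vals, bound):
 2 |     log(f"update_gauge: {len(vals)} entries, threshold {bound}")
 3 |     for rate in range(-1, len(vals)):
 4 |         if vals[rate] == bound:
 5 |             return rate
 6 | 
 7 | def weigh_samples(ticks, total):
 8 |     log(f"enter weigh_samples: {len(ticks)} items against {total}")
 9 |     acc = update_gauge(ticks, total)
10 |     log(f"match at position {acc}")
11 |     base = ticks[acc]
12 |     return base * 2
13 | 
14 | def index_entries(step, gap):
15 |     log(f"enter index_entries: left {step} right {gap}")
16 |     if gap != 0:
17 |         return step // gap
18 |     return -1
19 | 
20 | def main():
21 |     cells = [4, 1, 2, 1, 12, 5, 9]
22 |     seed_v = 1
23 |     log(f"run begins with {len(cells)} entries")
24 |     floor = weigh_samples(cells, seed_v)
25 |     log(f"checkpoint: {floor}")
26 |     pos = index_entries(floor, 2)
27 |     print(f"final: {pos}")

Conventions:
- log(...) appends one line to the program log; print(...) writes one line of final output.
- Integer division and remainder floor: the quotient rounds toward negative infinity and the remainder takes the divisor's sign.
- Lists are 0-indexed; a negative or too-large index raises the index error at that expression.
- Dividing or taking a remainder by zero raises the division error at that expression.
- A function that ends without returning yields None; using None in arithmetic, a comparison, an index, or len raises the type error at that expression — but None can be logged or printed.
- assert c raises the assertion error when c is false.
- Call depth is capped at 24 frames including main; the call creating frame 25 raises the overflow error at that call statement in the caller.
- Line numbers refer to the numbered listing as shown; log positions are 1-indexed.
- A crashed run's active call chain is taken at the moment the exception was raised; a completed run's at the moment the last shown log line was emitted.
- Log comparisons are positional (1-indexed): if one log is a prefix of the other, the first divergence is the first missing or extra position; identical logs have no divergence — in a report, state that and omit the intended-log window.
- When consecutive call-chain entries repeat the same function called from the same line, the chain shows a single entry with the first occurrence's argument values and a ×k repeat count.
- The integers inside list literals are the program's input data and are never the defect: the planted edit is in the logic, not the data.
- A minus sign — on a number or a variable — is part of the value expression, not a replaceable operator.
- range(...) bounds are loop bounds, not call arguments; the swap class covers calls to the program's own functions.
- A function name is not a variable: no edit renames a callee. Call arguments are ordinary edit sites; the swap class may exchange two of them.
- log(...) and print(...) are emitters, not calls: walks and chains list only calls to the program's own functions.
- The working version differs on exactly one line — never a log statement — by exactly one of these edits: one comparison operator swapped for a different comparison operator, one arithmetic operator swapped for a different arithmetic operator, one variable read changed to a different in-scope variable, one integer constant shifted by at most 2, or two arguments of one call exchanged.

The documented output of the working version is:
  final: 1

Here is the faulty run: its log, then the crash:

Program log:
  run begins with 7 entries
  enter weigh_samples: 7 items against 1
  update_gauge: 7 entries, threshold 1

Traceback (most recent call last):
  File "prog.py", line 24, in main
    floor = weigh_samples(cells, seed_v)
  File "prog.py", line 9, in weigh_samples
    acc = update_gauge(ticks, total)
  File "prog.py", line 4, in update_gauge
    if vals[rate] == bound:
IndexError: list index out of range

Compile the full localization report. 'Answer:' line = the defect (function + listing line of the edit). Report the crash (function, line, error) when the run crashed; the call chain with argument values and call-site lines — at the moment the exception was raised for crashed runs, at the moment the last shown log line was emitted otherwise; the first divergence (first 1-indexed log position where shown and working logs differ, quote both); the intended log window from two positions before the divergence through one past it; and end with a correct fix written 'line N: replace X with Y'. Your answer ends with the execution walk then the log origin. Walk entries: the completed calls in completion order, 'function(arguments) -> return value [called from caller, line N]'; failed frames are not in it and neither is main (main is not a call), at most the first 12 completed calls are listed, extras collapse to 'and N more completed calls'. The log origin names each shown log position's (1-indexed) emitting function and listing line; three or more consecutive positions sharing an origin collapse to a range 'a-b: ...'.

Answer: the defect is in update_gauge at line 3.
Key fact: After 3 matching log lines the faulty run goes silent, while the working version continues with 'match at position 1'.
Crash: update_gauge, line 4, IndexError.
Call chain: main -> weigh_samples([4, 1, 2, 1, 12, 5, 9], 1) (called at line 24) -> update_gauge([4, 1, 2, 1, 12, 5, 9], 1) (called at line 9).
First divergence: position 4; the shown log stops at 3 lines while the working version next logs 'match at position 1'.
Intended log window:
  2: enter weigh_samples: 7 items against 1
  3: update_gauge: 7 entries, threshold 1
  4: match at position 1
  5: checkpoint: 2
Execution walk:
  (no call completed)
Log line origins:
  1: from main, line 23
  2: from weigh_samples, line 8
  3: from update_gauge, line 2
A correct fix: line 3: replace `-1` with `0`.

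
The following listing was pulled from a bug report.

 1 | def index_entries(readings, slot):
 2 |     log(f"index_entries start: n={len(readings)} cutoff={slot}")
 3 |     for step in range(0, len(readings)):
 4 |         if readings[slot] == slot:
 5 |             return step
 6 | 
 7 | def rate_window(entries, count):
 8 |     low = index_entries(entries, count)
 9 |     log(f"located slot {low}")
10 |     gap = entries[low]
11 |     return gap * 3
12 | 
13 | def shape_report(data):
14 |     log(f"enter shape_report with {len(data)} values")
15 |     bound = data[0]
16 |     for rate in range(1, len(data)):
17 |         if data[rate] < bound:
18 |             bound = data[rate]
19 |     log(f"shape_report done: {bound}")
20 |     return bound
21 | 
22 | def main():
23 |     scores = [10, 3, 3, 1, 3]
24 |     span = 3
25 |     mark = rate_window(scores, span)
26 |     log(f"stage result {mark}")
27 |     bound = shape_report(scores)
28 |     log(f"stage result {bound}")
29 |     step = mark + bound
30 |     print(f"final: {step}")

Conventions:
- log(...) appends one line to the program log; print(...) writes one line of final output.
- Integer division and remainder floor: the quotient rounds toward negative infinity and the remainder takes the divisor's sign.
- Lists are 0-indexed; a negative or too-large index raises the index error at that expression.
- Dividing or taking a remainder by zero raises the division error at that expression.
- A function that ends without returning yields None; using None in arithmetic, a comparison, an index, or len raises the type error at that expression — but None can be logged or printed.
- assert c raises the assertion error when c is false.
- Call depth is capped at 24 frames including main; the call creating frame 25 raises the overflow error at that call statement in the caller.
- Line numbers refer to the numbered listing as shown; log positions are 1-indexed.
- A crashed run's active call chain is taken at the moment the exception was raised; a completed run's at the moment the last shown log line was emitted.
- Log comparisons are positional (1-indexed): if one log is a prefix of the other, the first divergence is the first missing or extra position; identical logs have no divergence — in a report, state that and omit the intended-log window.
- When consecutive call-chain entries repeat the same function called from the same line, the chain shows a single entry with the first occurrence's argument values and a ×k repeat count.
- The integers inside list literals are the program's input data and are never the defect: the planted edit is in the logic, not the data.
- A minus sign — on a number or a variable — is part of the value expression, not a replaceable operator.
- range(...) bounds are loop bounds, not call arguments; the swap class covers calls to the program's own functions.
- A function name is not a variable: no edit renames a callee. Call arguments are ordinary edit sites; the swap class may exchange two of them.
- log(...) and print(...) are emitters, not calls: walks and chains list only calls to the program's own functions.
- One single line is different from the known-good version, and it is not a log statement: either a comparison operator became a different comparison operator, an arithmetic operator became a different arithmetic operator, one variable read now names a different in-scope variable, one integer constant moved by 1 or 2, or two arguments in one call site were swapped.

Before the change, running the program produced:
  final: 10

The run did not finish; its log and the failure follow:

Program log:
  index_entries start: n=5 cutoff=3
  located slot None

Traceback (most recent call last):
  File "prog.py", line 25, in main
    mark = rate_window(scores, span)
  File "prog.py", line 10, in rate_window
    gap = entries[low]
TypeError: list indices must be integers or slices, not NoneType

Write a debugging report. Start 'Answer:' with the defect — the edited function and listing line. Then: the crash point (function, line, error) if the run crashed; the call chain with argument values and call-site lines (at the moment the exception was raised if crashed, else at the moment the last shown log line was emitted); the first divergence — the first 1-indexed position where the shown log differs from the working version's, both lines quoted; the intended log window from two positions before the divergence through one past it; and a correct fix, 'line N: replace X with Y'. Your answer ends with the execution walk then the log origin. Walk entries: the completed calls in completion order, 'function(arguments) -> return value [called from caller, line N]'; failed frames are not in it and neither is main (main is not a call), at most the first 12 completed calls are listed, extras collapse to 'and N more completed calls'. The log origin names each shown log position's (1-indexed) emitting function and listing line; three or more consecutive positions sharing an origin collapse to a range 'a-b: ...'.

Answer: the defect is in index_entries at line 4.
Key fact: The earliest visible damage is log position 2 — 'located slot None' rather than the intended 'located slot 1'.
Crash: rate_window, line 10, TypeError.
Call chain: main -> rate_window([10, 3, 3, 1, 3], 3) (called at line 25).
First divergence: at position 2 the run shows 'located slot None' where the working version logs 'located slot 1'.
Intended log window:
  1: index_entries start: n=5 cutoff=3
  2: located slot 1
  3: stage result 9
Execution walk:
  index_entries([10, 3, 3, 1, 3], 3) -> None  [called from rate_window, line 8]
Origin of each log line:
  1: emitted by index_entries (line 2)
  2: emitted by rate_window (line 9)
A correct fix: line 4: replace `readings[slot]` with `readings[step]`.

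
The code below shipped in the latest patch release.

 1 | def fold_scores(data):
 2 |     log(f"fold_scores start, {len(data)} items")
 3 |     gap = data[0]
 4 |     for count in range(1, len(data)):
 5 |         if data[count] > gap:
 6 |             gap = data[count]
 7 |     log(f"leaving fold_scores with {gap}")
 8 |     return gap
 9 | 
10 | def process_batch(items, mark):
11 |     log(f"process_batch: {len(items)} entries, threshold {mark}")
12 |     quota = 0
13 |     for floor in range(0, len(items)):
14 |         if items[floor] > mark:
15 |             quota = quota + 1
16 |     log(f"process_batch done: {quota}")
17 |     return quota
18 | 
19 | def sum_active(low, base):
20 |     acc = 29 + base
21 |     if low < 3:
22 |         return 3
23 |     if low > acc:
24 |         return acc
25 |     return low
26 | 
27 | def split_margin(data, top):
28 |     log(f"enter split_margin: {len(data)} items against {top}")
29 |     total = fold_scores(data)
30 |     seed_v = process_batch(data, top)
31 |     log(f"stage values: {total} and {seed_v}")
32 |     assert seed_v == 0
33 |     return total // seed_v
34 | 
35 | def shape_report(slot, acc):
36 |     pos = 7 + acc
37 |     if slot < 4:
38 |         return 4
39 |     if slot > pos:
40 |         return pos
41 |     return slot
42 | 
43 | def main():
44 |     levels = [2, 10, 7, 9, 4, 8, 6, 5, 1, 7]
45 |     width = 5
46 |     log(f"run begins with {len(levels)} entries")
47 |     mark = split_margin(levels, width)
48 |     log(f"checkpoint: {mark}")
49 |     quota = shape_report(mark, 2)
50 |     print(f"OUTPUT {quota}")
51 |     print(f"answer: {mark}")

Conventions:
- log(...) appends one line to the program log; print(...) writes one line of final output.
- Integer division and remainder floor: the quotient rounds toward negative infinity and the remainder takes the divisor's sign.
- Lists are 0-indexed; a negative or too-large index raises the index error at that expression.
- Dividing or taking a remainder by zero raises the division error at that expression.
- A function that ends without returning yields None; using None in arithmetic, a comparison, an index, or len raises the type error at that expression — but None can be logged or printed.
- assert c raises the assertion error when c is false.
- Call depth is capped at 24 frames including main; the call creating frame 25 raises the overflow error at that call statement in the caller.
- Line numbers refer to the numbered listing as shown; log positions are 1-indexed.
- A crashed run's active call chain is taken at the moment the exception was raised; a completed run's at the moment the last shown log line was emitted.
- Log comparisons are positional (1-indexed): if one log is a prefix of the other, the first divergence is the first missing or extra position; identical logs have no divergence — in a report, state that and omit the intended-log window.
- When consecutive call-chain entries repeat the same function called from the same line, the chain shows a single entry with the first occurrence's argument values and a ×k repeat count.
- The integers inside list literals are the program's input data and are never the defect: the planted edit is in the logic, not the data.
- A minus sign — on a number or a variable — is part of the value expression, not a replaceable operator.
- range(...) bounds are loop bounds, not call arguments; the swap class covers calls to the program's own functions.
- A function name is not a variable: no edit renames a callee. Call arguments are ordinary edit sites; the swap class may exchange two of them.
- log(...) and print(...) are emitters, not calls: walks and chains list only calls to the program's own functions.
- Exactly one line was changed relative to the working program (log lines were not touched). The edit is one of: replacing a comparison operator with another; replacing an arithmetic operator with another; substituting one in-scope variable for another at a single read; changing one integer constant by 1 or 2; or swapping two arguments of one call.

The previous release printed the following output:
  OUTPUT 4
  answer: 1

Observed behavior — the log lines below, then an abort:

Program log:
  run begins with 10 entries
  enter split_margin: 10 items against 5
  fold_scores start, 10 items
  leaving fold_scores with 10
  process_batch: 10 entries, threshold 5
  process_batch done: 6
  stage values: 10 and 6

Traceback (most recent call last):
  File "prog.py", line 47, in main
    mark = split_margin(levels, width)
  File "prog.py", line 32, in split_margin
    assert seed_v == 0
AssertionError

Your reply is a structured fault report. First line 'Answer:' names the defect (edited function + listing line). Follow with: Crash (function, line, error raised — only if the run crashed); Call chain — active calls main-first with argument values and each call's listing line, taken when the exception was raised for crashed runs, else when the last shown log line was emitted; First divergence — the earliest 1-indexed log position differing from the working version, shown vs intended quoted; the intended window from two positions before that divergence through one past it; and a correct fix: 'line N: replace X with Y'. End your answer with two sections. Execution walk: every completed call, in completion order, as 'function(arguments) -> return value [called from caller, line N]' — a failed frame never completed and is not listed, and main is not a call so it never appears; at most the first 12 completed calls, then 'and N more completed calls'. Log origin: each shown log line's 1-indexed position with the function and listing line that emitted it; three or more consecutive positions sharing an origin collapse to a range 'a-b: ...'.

Answer: the defect is in split_margin at line 32.
Key fact: The faulty run's log stops after 7 lines; the working version's next line would be 'checkpoint: 1'.
Crash: split_margin, line 32, AssertionError.
Call chain: main -> split_margin([2, 10, 7, 9, 4, 8, 6, 5, 1, 7], 5) (called at line 47).
First divergence: position 8 — the faulty run's log ends after 7 lines; the working version continues with 'checkpoint: 1'.
Intended log window:
  6: process_batch done: 6
  7: stage values: 10 and 6
  8: checkpoint: 1
Execution walk:
  fold_scores([2, 10, 7, 9, 4, 8, 6, 5, 1, 7]) -> 10  [called from split_margin, line 29]
  process_batch([2, 10, 7, 9, 4, 8, 6, 5, 1, 7], 5) -> 6  [called from split_margin, line 30]
Origin of each log line:
  1: from main, line 46
  2: from split_margin, line 28
  3: from fold_scores, line 2
  4: from fold_scores, line 7
  5: from process_batch, line 11
  6: from process_batch, line 16
  7: from split_margin, line 31
A correct fix: line 32: replace `==` with `>`.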